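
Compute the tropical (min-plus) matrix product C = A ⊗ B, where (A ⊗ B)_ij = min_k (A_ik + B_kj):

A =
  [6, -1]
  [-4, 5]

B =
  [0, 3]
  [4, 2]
A ⊗ B =
  [3, 1]
  [-4, -1]

Apply the min-plus product entry-by-entry:
  C[0][0] = min over k of (A[0][0] + B[0][0] = 6 + 0 = 6, A[0][1] + B[1][0] = -1 + 4 = 3) = 3 (attained at k = 1)
  C[0][1] = min over k of (A[0][0] + B[0][1] = 6 + 3 = 9, A[0][1] + B[1][1] = -1 + 2 = 1) = 1 (attained at k = 1)
  C[1][0] = min over k of (A[1][0] + B[0][0] = -4 + 0 = -4, A[1][1] + B[1][0] = 5 + 4 = 9) = -4 (attained at k = 0)
  C[1][1] = min over k of (A[1][0] + B[0][1] = -4 + 3 = -1, A[1][1] + B[1][1] = 5 + 2 = 7) = -1 (attained at k = 0)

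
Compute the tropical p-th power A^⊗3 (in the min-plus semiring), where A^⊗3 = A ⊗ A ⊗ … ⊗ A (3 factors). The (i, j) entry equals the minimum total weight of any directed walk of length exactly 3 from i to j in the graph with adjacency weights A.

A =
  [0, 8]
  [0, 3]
A^⊗3 =
  [0, 8]
  [0, 8]

Each entry (A^⊗3)_ij equals the minimum over all length-3 walks i = v_0 → v_1 → … → v_3 = j of Σ_t A[v_t][v_{t+1}]. For example, for (i, j) = (0, 1) we minimise over 4 possible intermediate vertex sequences; the minimum is 8, attained along the walk 0 → 0 → 0 → 1.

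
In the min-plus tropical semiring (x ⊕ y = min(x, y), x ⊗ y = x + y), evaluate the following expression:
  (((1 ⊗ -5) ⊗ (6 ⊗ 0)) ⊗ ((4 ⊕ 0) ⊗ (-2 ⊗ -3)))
(((1 ⊗ -5) ⊗ (6 ⊗ 0)) ⊗ ((4 ⊕ 0) ⊗ (-2 ⊗ -3))) = -3

Expand innermost to outermost. Recall ⊕ takes the minimum of its arguments and ⊗ takes their sum. Working out the expression (((1 ⊗ -5) ⊗ (6 ⊗ 0)) ⊗ ((4 ⊕ 0) ⊗ (-2 ⊗ -3))) gives -3.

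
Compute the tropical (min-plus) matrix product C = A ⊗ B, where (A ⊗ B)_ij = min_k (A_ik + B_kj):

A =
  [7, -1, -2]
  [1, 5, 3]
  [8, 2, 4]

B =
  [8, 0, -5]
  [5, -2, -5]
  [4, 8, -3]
A ⊗ B =
  [2, -3, -6]
  [7, 1, -4]
  [7, 0, -3]

Apply the min-plus product entry-by-entry:
  C[0][0] = min over k of (A[0][0] + B[0][0] = 7 + 8 = 15, A[0][1] + B[1][0] = -1 + 5 = 4, A[0][2] + B[2][0] = -2 + 4 = 2) = 2 (attained at k = 2)
  C[0][1] = min over k of (A[0][0] + B[0][1] = 7 + 0 = 7, A[0][1] + B[1][1] = -1 + -2 = -3, A[0][2] + B[2][1] = -2 + 8 = 6) = -3 (attained at k = 1)
  C[0][2] = min over k of (A[0][0] + B[0][2] = 7 + -5 = 2, A[0][1] + B[1][2] = -1 + -5 = -6, A[0][2] + B[2][2] = -2 + -3 = -5) = -6 (attained at k = 1)
  C[1][0] = min over k of (A[1][0] + B[0][0] = 1 + 8 = 9, A[1][1] + B[1][0] = 5 + 5 = 10, A[1][2] + B[2][0] = 3 + 4 = 7) = 7 (attained at k = 2)
  C[1][1] = min over k of (A[1][0] + B[0][1] = 1 + 0 = 1, A[1][1] + B[1][1] = 5 + -2 = 3, A[1][2] + B[2][1] = 3 + 8 = 11) = 1 (attained at k = 0)
  C[1][2] = min over k of (A[1][0] + B[0][2] = 1 + -5 = -4, A[1][1] + B[1][2] = 5 + -5 = 0, A[1][2] + B[2][2] = 3 + -3 = 0) = -4 (attained at k = 0)
  C[2][0] = min over k of (A[2][0] + B[0][0] = 8 + 8 = 16, A[2][1] + B[1][0] = 2 + 5 = 7, A[2][2] + B[2][0] = 4 + 4 = 8) = 7 (attained at k = 1)
  C[2][1] = min over k of (A[2][0] + B[0][1] = 8 + 0 = 8, A[2][1] + B[1][1] = 2 + -2 = 0, A[2][2] + B[2][1] = 4 + 8 = 12) = 0 (attained at k = 1)
  C[2][2] = min over k of (A[2][0] + B[0][2] = 8 + -5 = 3, A[2][1] + B[1][2] = 2 + -5 = -3, A[2][2] + B[2][2] = 4 + -3 = 1) = -3 (attained at k = 1)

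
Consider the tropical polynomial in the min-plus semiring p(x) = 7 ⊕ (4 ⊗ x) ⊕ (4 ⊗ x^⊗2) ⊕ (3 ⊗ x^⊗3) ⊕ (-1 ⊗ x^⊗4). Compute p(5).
p(5) = 7

A tropical monomial a ⊗ x^⊗i evaluates to a + i · x. Evaluating each term at x = 5:
  Term 0 contributes 7 + 0 · 5 = 7
  Term 1 contributes 4 + 1 · 5 = 9
  Term 2 contributes 4 + 2 · 5 = 14
  Term 3 contributes 3 + 3 · 5 = 18
  Term 4 contributes -1 + 4 · 5 = 19
p(5) = ⊕ of these = min[7, 9, 14, 18, 19] = 7.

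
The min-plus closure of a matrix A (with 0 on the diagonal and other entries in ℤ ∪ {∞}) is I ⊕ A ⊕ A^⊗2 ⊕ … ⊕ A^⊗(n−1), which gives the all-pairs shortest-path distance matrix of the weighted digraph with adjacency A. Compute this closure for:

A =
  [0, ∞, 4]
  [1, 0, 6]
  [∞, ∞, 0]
Closure =
  [0, ∞, 4]
  [1, 0, 5]
  [∞, ∞, 0]

This is the Floyd-Warshall all-pairs shortest-path computation. For each intermediate vertex k = 0, 1, …, 2, update dist[i][j] ← min(dist[i][j], dist[i][k] + dist[k][j]). The final matrix gives, for each (i, j), the minimum total weight of any directed path from i to j (possibly empty when i = j).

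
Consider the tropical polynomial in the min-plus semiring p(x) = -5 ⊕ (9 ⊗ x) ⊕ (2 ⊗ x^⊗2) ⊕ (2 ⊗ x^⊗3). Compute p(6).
p(6) = -5

A tropical monomial a ⊗ x^⊗i evaluates to a + i · x. Evaluating each term at x = 6:
  Term 0 contributes -5 + 0 · 6 = -5
  Term 1 contributes 9 + 1 · 6 = 15
  Term 2 contributes 2 + 2 · 6 = 14
  Term 3 contributes 2 + 3 · 6 = 20
p(6) = ⊕ of these = min[-5, 15, 14, 20] = -5.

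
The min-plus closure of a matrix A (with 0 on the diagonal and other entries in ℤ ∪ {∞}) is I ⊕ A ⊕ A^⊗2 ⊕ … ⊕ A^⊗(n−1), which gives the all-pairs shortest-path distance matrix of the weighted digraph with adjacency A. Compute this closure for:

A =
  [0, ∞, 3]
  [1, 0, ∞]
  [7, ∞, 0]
Closure =
  [0, ∞, 3]
  [1, 0, 4]
  [7, ∞, 0]

This is the Floyd-Warshall all-pairs shortest-path computation. For each intermediate vertex k = 0, 1, …, 2, update dist[i][j] ← min(dist[i][j], dist[i][k] + dist[k][j]). The final matrix gives, for each (i, j), the minimum total weight of any directed path from i to j (possibly empty when i = j).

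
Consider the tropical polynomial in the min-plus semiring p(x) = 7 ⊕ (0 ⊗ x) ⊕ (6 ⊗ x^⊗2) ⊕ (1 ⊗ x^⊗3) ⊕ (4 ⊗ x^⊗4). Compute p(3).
p(3) = 3

A tropical monomial a ⊗ x^⊗i evaluates to a + i · x. Evaluating each term at x = 3:
  Term 0 contributes 7 + 0 · 3 = 7
  Term 1 contributes 0 + 1 · 3 = 3
  Term 2 contributes 6 + 2 · 3 = 12
  Term 3 contributes 1 + 3 · 3 = 10
  Term 4 contributes 4 + 4 · 3 = 16
p(3) = ⊕ of these = min[7, 3, 12, 10, 16] = 3.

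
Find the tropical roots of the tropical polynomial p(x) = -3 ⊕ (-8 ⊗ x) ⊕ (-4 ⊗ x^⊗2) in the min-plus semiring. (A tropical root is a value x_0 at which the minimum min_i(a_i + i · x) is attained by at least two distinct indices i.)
Roots: {-4, 5}

Each tropical root is a break point of the lower envelope of the lines y = a_i + i · x (there are 3 lines, with slopes 0, 1, ..., 2). Only the lines that attain the minimum somewhere contribute to roots; other lines are dominated. Here the surviving (envelope) indices are i = 2, i = 1, i = 0.
Intersections between consecutive envelope lines give the roots: for adjacent envelope indices i < j the intersection is x = (a_i − a_j) / (j − i). Reading off the sorted break points: {-4, 5}.
Verification: at each break x_0, at least two indices attain the minimum of min_i(a_i + i · x_0).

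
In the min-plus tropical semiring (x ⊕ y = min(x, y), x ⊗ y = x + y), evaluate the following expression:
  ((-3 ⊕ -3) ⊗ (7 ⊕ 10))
((-3 ⊕ -3) ⊗ (7 ⊕ 10)) = 4

Expand innermost to outermost. Recall ⊕ takes the minimum of its arguments and ⊗ takes their sum. Working out the expression ((-3 ⊕ -3) ⊗ (7 ⊕ 10)) gives 4.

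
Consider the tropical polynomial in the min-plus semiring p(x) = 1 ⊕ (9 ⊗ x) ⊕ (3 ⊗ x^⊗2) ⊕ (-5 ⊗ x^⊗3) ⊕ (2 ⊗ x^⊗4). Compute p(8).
p(8) = 1

A tropical monomial a ⊗ x^⊗i evaluates to a + i · x. Evaluating each term at x = 8:
  Term 0 contributes 1 + 0 · 8 = 1
  Term 1 contributes 9 + 1 · 8 = 17
  Term 2 contributes 3 + 2 · 8 = 19
  Term 3 contributes -5 + 3 · 8 = 19
  Term 4 contributes 2 + 4 · 8 = 34
p(8) = ⊕ of these = min[1, 17, 19, 19, 34] = 1.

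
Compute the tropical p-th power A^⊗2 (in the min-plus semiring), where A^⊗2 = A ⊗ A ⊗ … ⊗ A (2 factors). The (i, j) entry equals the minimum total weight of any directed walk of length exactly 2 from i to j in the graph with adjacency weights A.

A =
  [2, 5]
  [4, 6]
A^⊗2 =
  [4, 7]
  [6, 9]

Each entry (A^⊗2)_ij equals the minimum over all length-2 walks i = v_0 → v_1 → … → v_2 = j of Σ_t A[v_t][v_{t+1}]. For example, for (i, j) = (0, 1) we minimise over 2 possible intermediate vertex sequences; the minimum is 7, attained along the walk 0 → 0 → 1.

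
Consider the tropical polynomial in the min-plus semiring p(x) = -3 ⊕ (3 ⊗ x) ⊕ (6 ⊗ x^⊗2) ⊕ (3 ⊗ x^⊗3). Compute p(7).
p(7) = -3

A tropical monomial a ⊗ x^⊗i evaluates to a + i · x. Evaluating each term at x = 7:
  Term 0 contributes -3 + 0 · 7 = -3
  Term 1 contributes 3 + 1 · 7 = 10
  Term 2 contributes 6 + 2 · 7 = 20
  Term 3 contributes 3 + 3 · 7 = 24
p(7) = ⊕ of these = min[-3, 10, 20, 24] = -3.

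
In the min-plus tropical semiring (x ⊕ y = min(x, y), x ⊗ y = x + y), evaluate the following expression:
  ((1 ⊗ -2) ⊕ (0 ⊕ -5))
((1 ⊗ -2) ⊕ (0 ⊕ -5)) = -5

Expand innermost to outermost. Recall ⊕ takes the minimum of its arguments and ⊗ takes their sum. Working out the expression ((1 ⊗ -2) ⊕ (0 ⊕ -5)) gives -5.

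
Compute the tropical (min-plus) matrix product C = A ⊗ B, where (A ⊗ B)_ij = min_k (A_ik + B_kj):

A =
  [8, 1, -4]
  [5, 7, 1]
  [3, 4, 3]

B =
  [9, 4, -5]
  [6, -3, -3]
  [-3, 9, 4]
A ⊗ B =
  [-7, -2, -2]
  [-2, 4, 0]
  [0, 1, -2]

Apply the min-plus product entry-by-entry:
  C[0][0] = min over k of (A[0][0] + B[0][0] = 8 + 9 = 17, A[0][1] + B[1][0] = 1 + 6 = 7, A[0][2] + B[2][0] = -4 + -3 = -7) = -7 (attained at k = 2)
  C[0][1] = min over k of (A[0][0] + B[0][1] = 8 + 4 = 12, A[0][1] + B[1][1] = 1 + -3 = -2, A[0][2] + B[2][1] = -4 + 9 = 5) = -2 (attained at k = 1)
  C[0][2] = min over k of (A[0][0] + B[0][2] = 8 + -5 = 3, A[0][1] + B[1][2] = 1 + -3 = -2, A[0][2] + B[2][2] = -4 + 4 = 0) = -2 (attained at k = 1)
  C[1][0] = min over k of (A[1][0] + B[0][0] = 5 + 9 = 14, A[1][1] + B[1][0] = 7 + 6 = 13, A[1][2] + B[2][0] = 1 + -3 = -2) = -2 (attained at k = 2)
  C[1][1] = min over k of (A[1][0] + B[0][1] = 5 + 4 = 9, A[1][1] + B[1][1] = 7 + -3 = 4, A[1][2] + B[2][1] = 1 + 9 = 10) = 4 (attained at k = 1)
  C[1][2] = min over k of (A[1][0] + B[0][2] = 5 + -5 = 0, A[1][1] + B[1][2] = 7 + -3 = 4, A[1][2] + B[2][2] = 1 + 4 = 5) = 0 (attained at k = 0)
  C[2][0] = min over k of (A[2][0] + B[0][0] = 3 + 9 = 12, A[2][1] + B[1][0] = 4 + 6 = 10, A[2][2] + B[2][0] = 3 + -3 = 0) = 0 (attained at k = 2)
  C[2][1] = min over k of (A[2][0] + B[0][1] = 3 + 4 = 7, A[2][1] + B[1][1] = 4 + -3 = 1, A[2][2] + B[2][1] = 3 + 9 = 12) = 1 (attained at k = 1)
  C[2][2] = min over k of (A[2][0] + B[0][2] = 3 + -5 = -2, A[2][1] + B[1][2] = 4 + -3 = 1, A[2][2] + B[2][2] = 3 + 4 = 7) = -2 (attained at k = 0)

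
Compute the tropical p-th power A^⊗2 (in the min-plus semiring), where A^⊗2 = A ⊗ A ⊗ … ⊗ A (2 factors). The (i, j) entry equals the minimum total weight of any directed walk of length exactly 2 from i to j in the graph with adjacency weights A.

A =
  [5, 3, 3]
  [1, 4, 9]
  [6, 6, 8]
A^⊗2 =
  [4, 7, 8]
  [5, 4, 4]
  [7, 9, 9]

Each entry (A^⊗2)_ij equals the minimum over all length-2 walks i = v_0 → v_1 → … → v_2 = j of Σ_t A[v_t][v_{t+1}]. For example, for (i, j) = (0, 2) we minimise over 3 possible intermediate vertex sequences; the minimum is 8, attained along the walk 0 → 0 → 2.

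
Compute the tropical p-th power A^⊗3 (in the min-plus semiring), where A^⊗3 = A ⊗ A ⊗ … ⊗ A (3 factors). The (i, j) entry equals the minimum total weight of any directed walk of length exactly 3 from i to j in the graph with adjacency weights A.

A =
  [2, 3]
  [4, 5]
A^⊗3 =
  [6, 7]
  [8, 9]

Each entry (A^⊗3)_ij equals the minimum over all length-3 walks i = v_0 → v_1 → … → v_3 = j of Σ_t A[v_t][v_{t+1}]. For example, for (i, j) = (0, 1) we minimise over 4 possible intermediate vertex sequences; the minimum is 7, attained along the walk 0 → 0 → 0 → 1.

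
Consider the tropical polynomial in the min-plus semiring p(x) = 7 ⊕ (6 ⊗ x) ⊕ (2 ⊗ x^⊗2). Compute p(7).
p(7) = 7

A tropical monomial a ⊗ x^⊗i evaluates to a + i · x. Evaluating each term at x = 7:
  Term 0 contributes 7 + 0 · 7 = 7
  Term 1 contributes 6 + 1 · 7 = 13
  Term 2 contributes 2 + 2 · 7 = 16
p(7) = ⊕ of these = min[7, 13, 16] = 7.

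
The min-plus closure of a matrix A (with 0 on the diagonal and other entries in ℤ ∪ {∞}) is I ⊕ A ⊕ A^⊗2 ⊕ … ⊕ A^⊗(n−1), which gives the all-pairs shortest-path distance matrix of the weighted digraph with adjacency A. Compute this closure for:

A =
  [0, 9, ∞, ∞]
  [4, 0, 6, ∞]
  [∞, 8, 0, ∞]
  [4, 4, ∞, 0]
Closure =
  [0, 9, 15, ∞]
  [4, 0, 6, ∞]
  [12, 8, 0, ∞]
  [4, 4, 10, 0]

This is the Floyd-Warshall all-pairs shortest-path computation. For each intermediate vertex k = 0, 1, …, 3, update dist[i][j] ← min(dist[i][j], dist[i][k] + dist[k][j]). The final matrix gives, for each (i, j), the minimum total weight of any directed path from i to j (possibly empty when i = j).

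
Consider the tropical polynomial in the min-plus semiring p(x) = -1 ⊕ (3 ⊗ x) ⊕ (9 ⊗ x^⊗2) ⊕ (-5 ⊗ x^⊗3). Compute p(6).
p(6) = -1

A tropical monomial a ⊗ x^⊗i evaluates to a + i · x. Evaluating each term at x = 6:
  Term 0 contributes -1 + 0 · 6 = -1
  Term 1 contributes 3 + 1 · 6 = 9
  Term 2 contributes 9 + 2 · 6 = 21
  Term 3 contributes -5 + 3 · 6 = 13
p(6) = ⊕ of these = min[-1, 9, 21, 13] = -1.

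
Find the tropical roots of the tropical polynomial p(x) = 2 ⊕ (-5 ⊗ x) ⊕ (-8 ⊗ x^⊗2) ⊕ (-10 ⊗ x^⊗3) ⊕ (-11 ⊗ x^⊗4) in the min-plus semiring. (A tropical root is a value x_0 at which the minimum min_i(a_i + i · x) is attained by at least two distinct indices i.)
Roots: {1, 2, 3, 7}

Each tropical root is a break point of the lower envelope of the lines y = a_i + i · x (there are 5 lines, with slopes 0, 1, ..., 4). Only the lines that attain the minimum somewhere contribute to roots; other lines are dominated. Here the surviving (envelope) indices are i = 4, i = 3, i = 2, i = 1, i = 0.
Intersections between consecutive envelope lines give the roots: for adjacent envelope indices i < j the intersection is x = (a_i − a_j) / (j − i). Reading off the sorted break points: {1, 2, 3, 7}.
Verification: at each break x_0, at least two indices attain the minimum of min_i(a_i + i · x_0).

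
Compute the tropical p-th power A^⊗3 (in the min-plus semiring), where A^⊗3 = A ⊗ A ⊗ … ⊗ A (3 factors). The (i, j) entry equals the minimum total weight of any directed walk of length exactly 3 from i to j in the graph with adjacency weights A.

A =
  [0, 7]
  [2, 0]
A^⊗3 =
  [0, 7]
  [2, 0]

Each entry (A^⊗3)_ij equals the minimum over all length-3 walks i = v_0 → v_1 → … → v_3 = j of Σ_t A[v_t][v_{t+1}]. For example, for (i, j) = (0, 1) we minimise over 4 possible intermediate vertex sequences; the minimum is 7, attained along the walk 0 → 0 → 0 → 1.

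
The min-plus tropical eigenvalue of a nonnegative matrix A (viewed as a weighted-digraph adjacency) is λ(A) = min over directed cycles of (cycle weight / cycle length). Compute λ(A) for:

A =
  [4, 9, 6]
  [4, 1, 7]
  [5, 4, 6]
λ(A) = 1

Enumerate directed cycles and compute their means (weight / length). Sample:
  cycle 0 → 0: weight = 4, length = 1, mean = 4/1 ≈ 4.000
  cycle 1 → 1: weight = 1, length = 1, mean = 1/1 ≈ 1.000
  cycle 2 → 2: weight = 6, length = 1, mean = 6/1 ≈ 6.000
  cycle 0 → 1 → 0: weight = 13, length = 2, mean = 13/2 ≈ 6.500
  cycle 0 → 2 → 0: weight = 11, length = 2, mean = 11/2 ≈ 5.500
  cycle 1 → 0 → 1: weight = 13, length = 2, mean = 13/2 ≈ 6.500
Minimum mean = 1.000, attained e.g. along the cycle 1 → 1 with weight 1 and length 1. So λ(A) = 1/1 = 1.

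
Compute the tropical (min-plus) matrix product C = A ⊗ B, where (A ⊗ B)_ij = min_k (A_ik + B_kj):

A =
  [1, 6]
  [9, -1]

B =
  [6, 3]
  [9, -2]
A ⊗ B =
  [7, 4]
  [8, -3]

Apply the min-plus product entry-by-entry:
  C[0][0] = min over k of (A[0][0] + B[0][0] = 1 + 6 = 7, A[0][1] + B[1][0] = 6 + 9 = 15) = 7 (attained at k = 0)
  C[0][1] = min over k of (A[0][0] + B[0][1] = 1 + 3 = 4, A[0][1] + B[1][1] = 6 + -2 = 4) = 4 (attained at k = 0)
  C[1][0] = min over k of (A[1][0] + B[0][0] = 9 + 6 = 15, A[1][1] + B[1][0] = -1 + 9 = 8) = 8 (attained at k = 1)
  C[1][1] = min over k of (A[1][0] + B[0][1] = 9 + 3 = 12, A[1][1] + B[1][1] = -1 + -2 = -3) = -3 (attained at k = 1)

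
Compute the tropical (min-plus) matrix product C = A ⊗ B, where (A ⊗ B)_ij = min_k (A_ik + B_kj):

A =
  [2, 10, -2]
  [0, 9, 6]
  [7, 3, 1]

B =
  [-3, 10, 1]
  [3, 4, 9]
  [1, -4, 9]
A ⊗ B =
  [-1, -6, 3]
  [-3, 2, 1]
  [2, -3, 8]

Apply the min-plus product entry-by-entry:
  C[0][0] = min over k of (A[0][0] + B[0][0] = 2 + -3 = -1, A[0][1] + B[1][0] = 10 + 3 = 13, A[0][2] + B[2][0] = -2 + 1 = -1) = -1 (attained at k = 0)
  C[0][1] = min over k of (A[0][0] + B[0][1] = 2 + 10 = 12, A[0][1] + B[1][1] = 10 + 4 = 14, A[0][2] + B[2][1] = -2 + -4 = -6) = -6 (attained at k = 2)
  C[0][2] = min over k of (A[0][0] + B[0][2] = 2 + 1 = 3, A[0][1] + B[1][2] = 10 + 9 = 19, A[0][2] + B[2][2] = -2 + 9 = 7) = 3 (attained at k = 0)
  C[1][0] = min over k of (A[1][0] + B[0][0] = 0 + -3 = -3, A[1][1] + B[1][0] = 9 + 3 = 12, A[1][2] + B[2][0] = 6 + 1 = 7) = -3 (attained at k = 0)
  C[1][1] = min over k of (A[1][0] + B[0][1] = 0 + 10 = 10, A[1][1] + B[1][1] = 9 + 4 = 13, A[1][2] + B[2][1] = 6 + -4 = 2) = 2 (attained at k = 2)
  C[1][2] = min over k of (A[1][0] + B[0][2] = 0 + 1 = 1, A[1][1] + B[1][2] = 9 + 9 = 18, A[1][2] + B[2][2] = 6 + 9 = 15) = 1 (attained at k = 0)
  C[2][0] = min over k of (A[2][0] + B[0][0] = 7 + -3 = 4, A[2][1] + B[1][0] = 3 + 3 = 6, A[2][2] + B[2][0] = 1 + 1 = 2) = 2 (attained at k = 2)
  C[2][1] = min over k of (A[2][0] + B[0][1] = 7 + 10 = 17, A[2][1] + B[1][1] = 3 + 4 = 7, A[2][2] + B[2][1] = 1 + -4 = -3) = -3 (attained at k = 2)
  C[2][2] = min over k of (A[2][0] + B[0][2] = 7 + 1 = 8, A[2][1] + B[1][2] = 3 + 9 = 12, A[2][2] + B[2][2] = 1 + 9 = 10) = 8 (attained at k = 0)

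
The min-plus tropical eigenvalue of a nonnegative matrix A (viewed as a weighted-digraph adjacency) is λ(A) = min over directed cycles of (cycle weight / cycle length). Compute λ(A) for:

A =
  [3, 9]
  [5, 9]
λ(A) = 3

Enumerate directed cycles and compute their means (weight / length). Sample:
  cycle 0 → 0: weight = 3, length = 1, mean = 3/1 ≈ 3.000
  cycle 1 → 1: weight = 9, length = 1, mean = 9/1 ≈ 9.000
  cycle 0 → 1 → 0: weight = 14, length = 2, mean = 14/2 ≈ 7.000
  cycle 1 → 0 → 1: weight = 14, length = 2, mean = 14/2 ≈ 7.000
Minimum mean = 3.000, attained e.g. along the cycle 0 → 0 with weight 3 and length 1. So λ(A) = 3/1 = 3.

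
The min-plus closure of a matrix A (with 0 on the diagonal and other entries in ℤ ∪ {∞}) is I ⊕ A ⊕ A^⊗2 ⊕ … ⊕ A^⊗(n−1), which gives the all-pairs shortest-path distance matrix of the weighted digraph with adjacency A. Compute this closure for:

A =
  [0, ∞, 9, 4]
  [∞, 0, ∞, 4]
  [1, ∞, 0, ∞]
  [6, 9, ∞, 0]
Closure =
  [0, 13, 9, 4]
  [10, 0, 19, 4]
  [1, 14, 0, 5]
  [6, 9, 15, 0]

This is the Floyd-Warshall all-pairs shortest-path computation. For each intermediate vertex k = 0, 1, …, 3, update dist[i][j] ← min(dist[i][j], dist[i][k] + dist[k][j]). The final matrix gives, for each (i, j), the minimum total weight of any directed path from i to j (possibly empty when i = j).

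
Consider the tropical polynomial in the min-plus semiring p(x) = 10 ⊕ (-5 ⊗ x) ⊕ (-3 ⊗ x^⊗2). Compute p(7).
p(7) = 2

A tropical monomial a ⊗ x^⊗i evaluates to a + i · x. Evaluating each term at x = 7:
  Term 0 contributes 10 + 0 · 7 = 10
  Term 1 contributes -5 + 1 · 7 = 2
  Term 2 contributes -3 + 2 · 7 = 11
p(7) = ⊕ of these = min[10, 2, 11] = 2.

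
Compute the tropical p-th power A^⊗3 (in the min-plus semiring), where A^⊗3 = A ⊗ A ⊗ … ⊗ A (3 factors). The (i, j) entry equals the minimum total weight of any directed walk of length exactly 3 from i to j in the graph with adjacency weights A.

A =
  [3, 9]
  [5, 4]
A^⊗3 =
  [9, 15]
  [11, 12]

Each entry (A^⊗3)_ij equals the minimum over all length-3 walks i = v_0 → v_1 → … → v_3 = j of Σ_t A[v_t][v_{t+1}]. For example, for (i, j) = (0, 1) we minimise over 4 possible intermediate vertex sequences; the minimum is 15, attained along the walk 0 → 0 → 0 → 1.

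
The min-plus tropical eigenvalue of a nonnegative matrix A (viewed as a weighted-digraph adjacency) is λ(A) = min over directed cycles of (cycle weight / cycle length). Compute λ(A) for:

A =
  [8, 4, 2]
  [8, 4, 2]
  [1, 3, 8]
λ(A) = 3/2

Enumerate directed cycles and compute their means (weight / length). Sample:
  cycle 0 → 0: weight = 8, length = 1, mean = 8/1 ≈ 8.000
  cycle 1 → 1: weight = 4, length = 1, mean = 4/1 ≈ 4.000
  cycle 2 → 2: weight = 8, length = 1, mean = 8/1 ≈ 8.000
  cycle 0 → 1 → 0: weight = 12, length = 2, mean = 12/2 ≈ 6.000
  cycle 0 → 2 → 0: weight = 3, length = 2, mean = 3/2 ≈ 1.500
  cycle 1 → 0 → 1: weight = 12, length = 2, mean = 12/2 ≈ 6.000
Minimum mean = 1.500, attained e.g. along the cycle 0 → 2 → 0 with weight 3 and length 2. So λ(A) = 3/2 = 3/2.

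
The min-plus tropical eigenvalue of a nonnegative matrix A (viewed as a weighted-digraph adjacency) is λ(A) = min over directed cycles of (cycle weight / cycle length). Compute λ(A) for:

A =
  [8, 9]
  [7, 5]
λ(A) = 5

Enumerate directed cycles and compute their means (weight / length). Sample:
  cycle 0 → 0: weight = 8, length = 1, mean = 8/1 ≈ 8.000
  cycle 1 → 1: weight = 5, length = 1, mean = 5/1 ≈ 5.000
  cycle 0 → 1 → 0: weight = 16, length = 2, mean = 16/2 ≈ 8.000
  cycle 1 → 0 → 1: weight = 16, length = 2, mean = 16/2 ≈ 8.000
Minimum mean = 5.000, attained e.g. along the cycle 1 → 1 with weight 5 and length 1. So λ(A) = 5/1 = 5.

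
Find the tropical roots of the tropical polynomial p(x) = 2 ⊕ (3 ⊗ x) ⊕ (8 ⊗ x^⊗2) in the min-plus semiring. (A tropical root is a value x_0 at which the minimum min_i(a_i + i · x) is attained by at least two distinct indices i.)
Roots: {-5, -1}

Each tropical root is a break point of the lower envelope of the lines y = a_i + i · x (there are 3 lines, with slopes 0, 1, ..., 2). Only the lines that attain the minimum somewhere contribute to roots; other lines are dominated. Here the surviving (envelope) indices are i = 2, i = 1, i = 0.
Intersections between consecutive envelope lines give the roots: for adjacent envelope indices i < j the intersection is x = (a_i − a_j) / (j − i). Reading off the sorted break points: {-5, -1}.
Verification: at each break x_0, at least two indices attain the minimum of min_i(a_i + i · x_0).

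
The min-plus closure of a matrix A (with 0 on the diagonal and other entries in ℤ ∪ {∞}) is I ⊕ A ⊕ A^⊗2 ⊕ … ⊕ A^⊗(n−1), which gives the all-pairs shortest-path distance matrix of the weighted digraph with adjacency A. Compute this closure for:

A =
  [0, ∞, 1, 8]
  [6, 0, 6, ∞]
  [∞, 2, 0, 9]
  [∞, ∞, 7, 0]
Closure =
  [0, 3, 1, 8]
  [6, 0, 6, 14]
  [8, 2, 0, 9]
  [15, 9, 7, 0]

This is the Floyd-Warshall all-pairs shortest-path computation. For each intermediate vertex k = 0, 1, …, 3, update dist[i][j] ← min(dist[i][j], dist[i][k] + dist[k][j]). The final matrix gives, for each (i, j), the minimum total weight of any directed path from i to j (possibly empty when i = j).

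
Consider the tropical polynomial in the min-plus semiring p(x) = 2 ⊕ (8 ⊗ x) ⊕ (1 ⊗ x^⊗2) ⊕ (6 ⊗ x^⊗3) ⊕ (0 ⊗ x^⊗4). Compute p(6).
p(6) = 2

A tropical monomial a ⊗ x^⊗i evaluates to a + i · x. Evaluating each term at x = 6:
  Term 0 contributes 2 + 0 · 6 = 2
  Term 1 contributes 8 + 1 · 6 = 14
  Term 2 contributes 1 + 2 · 6 = 13
  Term 3 contributes 6 + 3 · 6 = 24
  Term 4 contributes 0 + 4 · 6 = 24
p(6) = ⊕ of these = min[2, 14, 13, 24, 24] = 2.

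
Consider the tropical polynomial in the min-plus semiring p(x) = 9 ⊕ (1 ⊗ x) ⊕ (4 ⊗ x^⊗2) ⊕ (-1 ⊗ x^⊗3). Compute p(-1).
p(-1) = -4

A tropical monomial a ⊗ x^⊗i evaluates to a + i · x. Evaluating each term at x = -1:
  Term 0 contributes 9 + 0 · -1 = 9
  Term 1 contributes 1 + 1 · -1 = 0
  Term 2 contributes 4 + 2 · -1 = 2
  Term 3 contributes -1 + 3 · -1 = -4
p(-1) = ⊕ of these = min[9, 0, 2, -4] = -4.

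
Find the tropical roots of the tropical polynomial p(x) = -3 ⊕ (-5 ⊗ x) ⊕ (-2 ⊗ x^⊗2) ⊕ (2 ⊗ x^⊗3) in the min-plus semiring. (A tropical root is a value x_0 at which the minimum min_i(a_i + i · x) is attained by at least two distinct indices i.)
Roots: {-4, -3, 2}

Each tropical root is a break point of the lower envelope of the lines y = a_i + i · x (there are 4 lines, with slopes 0, 1, ..., 3). Only the lines that attain the minimum somewhere contribute to roots; other lines are dominated. Here the surviving (envelope) indices are i = 3, i = 2, i = 1, i = 0.
Intersections between consecutive envelope lines give the roots: for adjacent envelope indices i < j the intersection is x = (a_i − a_j) / (j − i). Reading off the sorted break points: {-4, -3, 2}.
Verification: at each break x_0, at least two indices attain the minimum of min_i(a_i + i · x_0).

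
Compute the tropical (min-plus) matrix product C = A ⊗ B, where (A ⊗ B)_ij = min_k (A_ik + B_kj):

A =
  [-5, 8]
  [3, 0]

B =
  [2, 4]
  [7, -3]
A ⊗ B =
  [-3, -1]
  [5, -3]

Apply the min-plus product entry-by-entry:
  C[0][0] = min over k of (A[0][0] + B[0][0] = -5 + 2 = -3, A[0][1] + B[1][0] = 8 + 7 = 15) = -3 (attained at k = 0)
  C[0][1] = min over k of (A[0][0] + B[0][1] = -5 + 4 = -1, A[0][1] + B[1][1] = 8 + -3 = 5) = -1 (attained at k = 0)
  C[1][0] = min over k of (A[1][0] + B[0][0] = 3 + 2 = 5, A[1][1] + B[1][0] = 0 + 7 = 7) = 5 (attained at k = 0)
  C[1][1] = min over k of (A[1][0] + B[0][1] = 3 + 4 = 7, A[1][1] + B[1][1] = 0 + -3 = -3) = -3 (attained at k = 1)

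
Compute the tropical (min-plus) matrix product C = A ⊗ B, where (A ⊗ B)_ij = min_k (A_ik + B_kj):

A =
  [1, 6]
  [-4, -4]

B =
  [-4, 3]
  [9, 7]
A ⊗ B =
  [-3, 4]
  [-8, -1]

Apply the min-plus product entry-by-entry:
  C[0][0] = min over k of (A[0][0] + B[0][0] = 1 + -4 = -3, A[0][1] + B[1][0] = 6 + 9 = 15) = -3 (attained at k = 0)
  C[0][1] = min over k of (A[0][0] + B[0][1] = 1 + 3 = 4, A[0][1] + B[1][1] = 6 + 7 = 13) = 4 (attained at k = 0)
  C[1][0] = min over k of (A[1][0] + B[0][0] = -4 + -4 = -8, A[1][1] + B[1][0] = -4 + 9 = 5) = -8 (attained at k = 0)
  C[1][1] = min over k of (A[1][0] + B[0][1] = -4 + 3 = -1, A[1][1] + B[1][1] = -4 + 7 = 3) = -1 (attained at k = 0)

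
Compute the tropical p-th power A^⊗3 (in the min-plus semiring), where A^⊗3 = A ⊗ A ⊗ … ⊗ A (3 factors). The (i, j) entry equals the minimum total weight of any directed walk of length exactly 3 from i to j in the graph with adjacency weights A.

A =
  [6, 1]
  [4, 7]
A^⊗3 =
  [11, 6]
  [9, 11]

Each entry (A^⊗3)_ij equals the minimum over all length-3 walks i = v_0 → v_1 → … → v_3 = j of Σ_t A[v_t][v_{t+1}]. For example, for (i, j) = (0, 1) we minimise over 4 possible intermediate vertex sequences; the minimum is 6, attained along the walk 0 → 1 → 0 → 1.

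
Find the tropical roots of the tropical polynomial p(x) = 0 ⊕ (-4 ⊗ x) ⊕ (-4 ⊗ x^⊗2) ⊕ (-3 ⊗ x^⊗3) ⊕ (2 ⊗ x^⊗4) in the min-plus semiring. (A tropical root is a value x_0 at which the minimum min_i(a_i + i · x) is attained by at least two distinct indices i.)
Roots: {-5, -1, 0, 4}

Each tropical root is a break point of the lower envelope of the lines y = a_i + i · x (there are 5 lines, with slopes 0, 1, ..., 4). Only the lines that attain the minimum somewhere contribute to roots; other lines are dominated. Here the surviving (envelope) indices are i = 4, i = 3, i = 2, i = 1, i = 0.
Intersections between consecutive envelope lines give the roots: for adjacent envelope indices i < j the intersection is x = (a_i − a_j) / (j − i). Reading off the sorted break points: {-5, -1, 0, 4}.
Verification: at each break x_0, at least two indices attain the minimum of min_i(a_i + i · x_0).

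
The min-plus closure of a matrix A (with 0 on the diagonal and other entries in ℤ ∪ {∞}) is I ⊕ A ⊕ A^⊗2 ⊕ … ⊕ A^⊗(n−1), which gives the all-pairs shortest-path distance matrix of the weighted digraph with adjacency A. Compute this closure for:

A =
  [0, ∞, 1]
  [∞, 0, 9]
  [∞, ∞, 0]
Closure =
  [0, ∞, 1]
  [∞, 0, 9]
  [∞, ∞, 0]

This is the Floyd-Warshall all-pairs shortest-path computation. For each intermediate vertex k = 0, 1, …, 2, update dist[i][j] ← min(dist[i][j], dist[i][k] + dist[k][j]). The final matrix gives, for each (i, j), the minimum total weight of any directed path from i to j (possibly empty when i = j).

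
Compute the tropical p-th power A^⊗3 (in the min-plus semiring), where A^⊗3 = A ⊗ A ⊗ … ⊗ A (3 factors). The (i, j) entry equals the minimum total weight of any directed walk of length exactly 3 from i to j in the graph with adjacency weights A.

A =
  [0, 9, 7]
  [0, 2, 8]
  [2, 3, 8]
A^⊗3 =
  [0, 9, 7]
  [0, 6, 7]
  [2, 7, 9]

Each entry (A^⊗3)_ij equals the minimum over all length-3 walks i = v_0 → v_1 → … → v_3 = j of Σ_t A[v_t][v_{t+1}]. For example, for (i, j) = (0, 2) we minimise over 9 possible intermediate vertex sequences; the minimum is 7, attained along the walk 0 → 0 → 0 → 2.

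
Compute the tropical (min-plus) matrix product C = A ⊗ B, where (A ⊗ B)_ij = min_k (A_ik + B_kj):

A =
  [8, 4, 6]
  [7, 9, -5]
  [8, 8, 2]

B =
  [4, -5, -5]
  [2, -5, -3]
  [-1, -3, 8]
A ⊗ B =
  [5, -1, 1]
  [-6, -8, 2]
  [1, -1, 3]

Apply the min-plus product entry-by-entry:
  C[0][0] = min over k of (A[0][0] + B[0][0] = 8 + 4 = 12, A[0][1] + B[1][0] = 4 + 2 = 6, A[0][2] + B[2][0] = 6 + -1 = 5) = 5 (attained at k = 2)
  C[0][1] = min over k of (A[0][0] + B[0][1] = 8 + -5 = 3, A[0][1] + B[1][1] = 4 + -5 = -1, A[0][2] + B[2][1] = 6 + -3 = 3) = -1 (attained at k = 1)
  C[0][2] = min over k of (A[0][0] + B[0][2] = 8 + -5 = 3, A[0][1] + B[1][2] = 4 + -3 = 1, A[0][2] + B[2][2] = 6 + 8 = 14) = 1 (attained at k = 1)
  C[1][0] = min over k of (A[1][0] + B[0][0] = 7 + 4 = 11, A[1][1] + B[1][0] = 9 + 2 = 11, A[1][2] + B[2][0] = -5 + -1 = -6) = -6 (attained at k = 2)
  C[1][1] = min over k of (A[1][0] + B[0][1] = 7 + -5 = 2, A[1][1] + B[1][1] = 9 + -5 = 4, A[1][2] + B[2][1] = -5 + -3 = -8) = -8 (attained at k = 2)
  C[1][2] = min over k of (A[1][0] + B[0][2] = 7 + -5 = 2, A[1][1] + B[1][2] = 9 + -3 = 6, A[1][2] + B[2][2] = -5 + 8 = 3) = 2 (attained at k = 0)
  C[2][0] = min over k of (A[2][0] + B[0][0] = 8 + 4 = 12, A[2][1] + B[1][0] = 8 + 2 = 10, A[2][2] + B[2][0] = 2 + -1 = 1) = 1 (attained at k = 2)
  C[2][1] = min over k of (A[2][0] + B[0][1] = 8 + -5 = 3, A[2][1] + B[1][1] = 8 + -5 = 3, A[2][2] + B[2][1] = 2 + -3 = -1) = -1 (attained at k = 2)
  C[2][2] = min over k of (A[2][0] + B[0][2] = 8 + -5 = 3, A[2][1] + B[1][2] = 8 + -3 = 5, A[2][2] + B[2][2] = 2 + 8 = 10) = 3 (attained at k = 0)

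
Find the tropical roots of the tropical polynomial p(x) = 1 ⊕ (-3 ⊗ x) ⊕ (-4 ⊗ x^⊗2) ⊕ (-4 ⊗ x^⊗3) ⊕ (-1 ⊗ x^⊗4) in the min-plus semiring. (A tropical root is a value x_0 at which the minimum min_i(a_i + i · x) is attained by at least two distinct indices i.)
Roots: {-3, 0, 1, 4}

Each tropical root is a break point of the lower envelope of the lines y = a_i + i · x (there are 5 lines, with slopes 0, 1, ..., 4). Only the lines that attain the minimum somewhere contribute to roots; other lines are dominated. Here the surviving (envelope) indices are i = 4, i = 3, i = 2, i = 1, i = 0.
Intersections between consecutive envelope lines give the roots: for adjacent envelope indices i < j the intersection is x = (a_i − a_j) / (j − i). Reading off the sorted break points: {-3, 0, 1, 4}.
Verification: at each break x_0, at least two indices attain the minimum of min_i(a_i + i · x_0).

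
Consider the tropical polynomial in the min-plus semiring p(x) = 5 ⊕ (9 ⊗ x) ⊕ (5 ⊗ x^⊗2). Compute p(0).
p(0) = 5

A tropical monomial a ⊗ x^⊗i evaluates to a + i · x. Evaluating each term at x = 0:
  Term 0 contributes 5 + 0 · 0 = 5
  Term 1 contributes 9 + 1 · 0 = 9
  Term 2 contributes 5 + 2 · 0 = 5
p(0) = ⊕ of these = min[5, 9, 5] = 5.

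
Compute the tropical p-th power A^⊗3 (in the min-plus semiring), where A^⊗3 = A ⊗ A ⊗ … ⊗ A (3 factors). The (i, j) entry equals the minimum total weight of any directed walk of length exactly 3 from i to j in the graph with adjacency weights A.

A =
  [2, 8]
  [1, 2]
A^⊗3 =
  [6, 12]
  [5, 6]

Each entry (A^⊗3)_ij equals the minimum over all length-3 walks i = v_0 → v_1 → … → v_3 = j of Σ_t A[v_t][v_{t+1}]. For example, for (i, j) = (0, 1) we minimise over 4 possible intermediate vertex sequences; the minimum is 12, attained along the walk 0 → 0 → 0 → 1.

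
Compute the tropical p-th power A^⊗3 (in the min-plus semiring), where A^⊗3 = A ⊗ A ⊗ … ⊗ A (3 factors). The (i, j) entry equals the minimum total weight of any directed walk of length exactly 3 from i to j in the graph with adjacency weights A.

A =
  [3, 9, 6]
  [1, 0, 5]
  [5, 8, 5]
A^⊗3 =
  [9, 9, 12]
  [1, 0, 5]
  [9, 8, 13]

Each entry (A^⊗3)_ij equals the minimum over all length-3 walks i = v_0 → v_1 → … → v_3 = j of Σ_t A[v_t][v_{t+1}]. For example, for (i, j) = (0, 2) we minimise over 9 possible intermediate vertex sequences; the minimum is 12, attained along the walk 0 → 0 → 0 → 2.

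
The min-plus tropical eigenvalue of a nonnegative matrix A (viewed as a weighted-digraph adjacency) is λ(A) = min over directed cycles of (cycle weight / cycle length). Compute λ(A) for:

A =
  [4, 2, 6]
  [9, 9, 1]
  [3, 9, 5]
λ(A) = 2

Enumerate directed cycles and compute their means (weight / length). Sample:
  cycle 0 → 0: weight = 4, length = 1, mean = 4/1 ≈ 4.000
  cycle 1 → 1: weight = 9, length = 1, mean = 9/1 ≈ 9.000
  cycle 2 → 2: weight = 5, length = 1, mean = 5/1 ≈ 5.000
  cycle 0 → 1 → 0: weight = 11, length = 2, mean = 11/2 ≈ 5.500
  cycle 0 → 2 → 0: weight = 9, length = 2, mean = 9/2 ≈ 4.500
  cycle 1 → 0 → 1: weight = 11, length = 2, mean = 11/2 ≈ 5.500
Minimum mean = 2.000, attained e.g. along the cycle 0 → 1 → 2 → 0 with weight 6 and length 3. So λ(A) = 6/3 = 2.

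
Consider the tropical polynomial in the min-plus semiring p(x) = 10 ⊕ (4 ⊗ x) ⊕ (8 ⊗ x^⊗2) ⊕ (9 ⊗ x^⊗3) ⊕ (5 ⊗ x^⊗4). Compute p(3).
p(3) = 7

A tropical monomial a ⊗ x^⊗i evaluates to a + i · x. Evaluating each term at x = 3:
  Term 0 contributes 10 + 0 · 3 = 10
  Term 1 contributes 4 + 1 · 3 = 7
  Term 2 contributes 8 + 2 · 3 = 14
  Term 3 contributes 9 + 3 · 3 = 18
  Term 4 contributes 5 + 4 · 3 = 17
p(3) = ⊕ of these = min[10, 7, 14, 18, 17] = 7.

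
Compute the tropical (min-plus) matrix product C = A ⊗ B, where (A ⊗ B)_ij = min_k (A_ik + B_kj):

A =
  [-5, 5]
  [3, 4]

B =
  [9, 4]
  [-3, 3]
A ⊗ B =
  [2, -1]
  [1, 7]

Apply the min-plus product entry-by-entry:
  C[0][0] = min over k of (A[0][0] + B[0][0] = -5 + 9 = 4, A[0][1] + B[1][0] = 5 + -3 = 2) = 2 (attained at k = 1)
  C[0][1] = min over k of (A[0][0] + B[0][1] = -5 + 4 = -1, A[0][1] + B[1][1] = 5 + 3 = 8) = -1 (attained at k = 0)
  C[1][0] = min over k of (A[1][0] + B[0][0] = 3 + 9 = 12, A[1][1] + B[1][0] = 4 + -3 = 1) = 1 (attained at k = 1)
  C[1][1] = min over k of (A[1][0] + B[0][1] = 3 + 4 = 7, A[1][1] + B[1][1] = 4 + 3 = 7) = 7 (attained at k = 0)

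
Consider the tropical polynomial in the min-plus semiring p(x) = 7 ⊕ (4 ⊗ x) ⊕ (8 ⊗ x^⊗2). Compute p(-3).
p(-3) = 1

A tropical monomial a ⊗ x^⊗i evaluates to a + i · x. Evaluating each term at x = -3:
  Term 0 contributes 7 + 0 · -3 = 7
  Term 1 contributes 4 + 1 · -3 = 1
  Term 2 contributes 8 + 2 · -3 = 2
p(-3) = ⊕ of these = min[7, 1, 2] = 1.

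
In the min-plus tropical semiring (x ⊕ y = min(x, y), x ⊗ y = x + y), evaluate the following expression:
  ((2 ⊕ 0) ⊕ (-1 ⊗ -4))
((2 ⊕ 0) ⊕ (-1 ⊗ -4)) = -5

Expand innermost to outermost. Recall ⊕ takes the minimum of its arguments and ⊗ takes their sum. Working out the expression ((2 ⊕ 0) ⊕ (-1 ⊗ -4)) gives -5.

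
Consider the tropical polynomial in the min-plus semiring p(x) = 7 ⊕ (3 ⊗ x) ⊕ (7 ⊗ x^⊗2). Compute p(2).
p(2) = 5

A tropical monomial a ⊗ x^⊗i evaluates to a + i · x. Evaluating each term at x = 2:
  Term 0 contributes 7 + 0 · 2 = 7
  Term 1 contributes 3 + 1 · 2 = 5
  Term 2 contributes 7 + 2 · 2 = 11
p(2) = ⊕ of these = min[7, 5, 11] = 5.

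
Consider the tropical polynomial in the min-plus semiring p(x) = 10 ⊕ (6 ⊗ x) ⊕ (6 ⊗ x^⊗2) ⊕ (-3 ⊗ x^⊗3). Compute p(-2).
p(-2) = -9

A tropical monomial a ⊗ x^⊗i evaluates to a + i · x. Evaluating each term at x = -2:
  Term 0 contributes 10 + 0 · -2 = 10
  Term 1 contributes 6 + 1 · -2 = 4
  Term 2 contributes 6 + 2 · -2 = 2
  Term 3 contributes -3 + 3 · -2 = -9
p(-2) = ⊕ of these = min[10, 4, 2, -9] = -9.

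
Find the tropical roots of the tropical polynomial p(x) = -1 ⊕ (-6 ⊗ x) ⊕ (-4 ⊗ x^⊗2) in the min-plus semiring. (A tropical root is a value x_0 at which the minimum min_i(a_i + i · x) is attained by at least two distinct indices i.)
Roots: {-2, 5}

Each tropical root is a break point of the lower envelope of the lines y = a_i + i · x (there are 3 lines, with slopes 0, 1, ..., 2). Only the lines that attain the minimum somewhere contribute to roots; other lines are dominated. Here the surviving (envelope) indices are i = 2, i = 1, i = 0.
Intersections between consecutive envelope lines give the roots: for adjacent envelope indices i < j the intersection is x = (a_i − a_j) / (j − i). Reading off the sorted break points: {-2, 5}.
Verification: at each break x_0, at least two indices attain the minimum of min_i(a_i + i · x_0).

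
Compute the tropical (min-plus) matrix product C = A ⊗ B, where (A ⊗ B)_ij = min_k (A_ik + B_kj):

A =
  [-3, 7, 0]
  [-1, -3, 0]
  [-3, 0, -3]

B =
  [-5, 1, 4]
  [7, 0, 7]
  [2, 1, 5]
A ⊗ B =
  [-8, -2, 1]
  [-6, -3, 3]
  [-8, -2, 1]

Apply the min-plus product entry-by-entry:
  C[0][0] = min over k of (A[0][0] + B[0][0] = -3 + -5 = -8, A[0][1] + B[1][0] = 7 + 7 = 14, A[0][2] + B[2][0] = 0 + 2 = 2) = -8 (attained at k = 0)
  C[0][1] = min over k of (A[0][0] + B[0][1] = -3 + 1 = -2, A[0][1] + B[1][1] = 7 + 0 = 7, A[0][2] + B[2][1] = 0 + 1 = 1) = -2 (attained at k = 0)
  C[0][2] = min over k of (A[0][0] + B[0][2] = -3 + 4 = 1, A[0][1] + B[1][2] = 7 + 7 = 14, A[0][2] + B[2][2] = 0 + 5 = 5) = 1 (attained at k = 0)
  C[1][0] = min over k of (A[1][0] + B[0][0] = -1 + -5 = -6, A[1][1] + B[1][0] = -3 + 7 = 4, A[1][2] + B[2][0] = 0 + 2 = 2) = -6 (attained at k = 0)
  C[1][1] = min over k of (A[1][0] + B[0][1] = -1 + 1 = 0, A[1][1] + B[1][1] = -3 + 0 = -3, A[1][2] + B[2][1] = 0 + 1 = 1) = -3 (attained at k = 1)
  C[1][2] = min over k of (A[1][0] + B[0][2] = -1 + 4 = 3, A[1][1] + B[1][2] = -3 + 7 = 4, A[1][2] + B[2][2] = 0 + 5 = 5) = 3 (attained at k = 0)
  C[2][0] = min over k of (A[2][0] + B[0][0] = -3 + -5 = -8, A[2][1] + B[1][0] = 0 + 7 = 7, A[2][2] + B[2][0] = -3 + 2 = -1) = -8 (attained at k = 0)
  C[2][1] = min over k of (A[2][0] + B[0][1] = -3 + 1 = -2, A[2][1] + B[1][1] = 0 + 0 = 0, A[2][2] + B[2][1] = -3 + 1 = -2) = -2 (attained at k = 0)
  C[2][2] = min over k of (A[2][0] + B[0][2] = -3 + 4 = 1, A[2][1] + B[1][2] = 0 + 7 = 7, A[2][2] + B[2][2] = -3 + 5 = 2) = 1 (attained at k = 0)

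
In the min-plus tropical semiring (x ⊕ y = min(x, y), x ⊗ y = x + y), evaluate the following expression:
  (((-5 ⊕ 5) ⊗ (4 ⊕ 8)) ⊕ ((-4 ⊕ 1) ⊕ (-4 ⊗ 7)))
(((-5 ⊕ 5) ⊗ (4 ⊕ 8)) ⊕ ((-4 ⊕ 1) ⊕ (-4 ⊗ 7))) = -4

Expand innermost to outermost. Recall ⊕ takes the minimum of its arguments and ⊗ takes their sum. Working out the expression (((-5 ⊕ 5) ⊗ (4 ⊕ 8)) ⊕ ((-4 ⊕ 1) ⊕ (-4 ⊗ 7))) gives -4.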